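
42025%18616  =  4793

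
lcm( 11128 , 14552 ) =189176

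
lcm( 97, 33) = 3201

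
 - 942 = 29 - 971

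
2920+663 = 3583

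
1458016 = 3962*368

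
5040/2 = 2520 = 2520.00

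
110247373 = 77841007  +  32406366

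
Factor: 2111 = 2111^1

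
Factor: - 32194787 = - 17^1 * 83^1*22817^1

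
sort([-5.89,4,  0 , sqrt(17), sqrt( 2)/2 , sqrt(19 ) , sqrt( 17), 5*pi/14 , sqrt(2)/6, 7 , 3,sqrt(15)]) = [ - 5.89, 0,sqrt(2) /6, sqrt(2)/2, 5*pi/14 , 3,sqrt ( 15), 4,sqrt(17),sqrt(17), sqrt(19), 7] 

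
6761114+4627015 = 11388129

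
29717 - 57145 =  - 27428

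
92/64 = 23/16 = 1.44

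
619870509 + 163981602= 783852111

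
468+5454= 5922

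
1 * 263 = 263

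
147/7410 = 49/2470 = 0.02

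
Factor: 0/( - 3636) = 0 = 0^1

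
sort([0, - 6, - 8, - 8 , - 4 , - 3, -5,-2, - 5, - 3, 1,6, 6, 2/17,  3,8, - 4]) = [ - 8, -8, - 6, - 5, - 5,- 4, - 4, - 3, - 3, - 2,0,2/17, 1, 3,6,6,8]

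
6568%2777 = 1014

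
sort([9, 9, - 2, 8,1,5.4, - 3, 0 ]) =[ - 3, - 2,0, 1,5.4,8,9, 9]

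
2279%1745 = 534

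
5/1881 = 5/1881 = 0.00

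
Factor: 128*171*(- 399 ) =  - 2^7*3^3*7^1*19^2 = -8733312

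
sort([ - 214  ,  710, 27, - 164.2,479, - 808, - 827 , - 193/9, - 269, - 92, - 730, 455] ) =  [ - 827, - 808 , - 730 , - 269, -214, - 164.2,-92,- 193/9, 27, 455,479,  710]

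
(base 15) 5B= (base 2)1010110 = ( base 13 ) 68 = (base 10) 86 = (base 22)3K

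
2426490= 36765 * 66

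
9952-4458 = 5494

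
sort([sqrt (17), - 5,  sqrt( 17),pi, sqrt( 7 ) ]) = [ - 5,sqrt( 7), pi,sqrt(17), sqrt( 17)]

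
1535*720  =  1105200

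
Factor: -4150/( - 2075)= 2= 2^1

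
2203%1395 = 808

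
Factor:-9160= - 2^3*5^1*229^1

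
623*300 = 186900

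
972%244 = 240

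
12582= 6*2097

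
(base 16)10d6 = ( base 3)12220122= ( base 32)46M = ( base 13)1C67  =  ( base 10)4310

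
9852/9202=1 + 325/4601 = 1.07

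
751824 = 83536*9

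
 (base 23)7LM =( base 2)1000001110000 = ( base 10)4208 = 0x1070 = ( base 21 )9b8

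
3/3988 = 3/3988 = 0.00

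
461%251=210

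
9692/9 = 1076+8/9 = 1076.89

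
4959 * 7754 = 38452086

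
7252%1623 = 760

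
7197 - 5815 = 1382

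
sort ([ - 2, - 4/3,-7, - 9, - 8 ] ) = [ - 9,  -  8, - 7, - 2, - 4/3]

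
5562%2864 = 2698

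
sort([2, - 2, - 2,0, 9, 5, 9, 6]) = [ -2,- 2,0, 2, 5,6,9, 9]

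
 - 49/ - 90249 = 49/90249 = 0.00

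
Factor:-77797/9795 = -3^( - 1 )*5^( - 1 )*653^(-1 )*77797^1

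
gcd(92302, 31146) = 2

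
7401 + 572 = 7973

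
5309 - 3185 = 2124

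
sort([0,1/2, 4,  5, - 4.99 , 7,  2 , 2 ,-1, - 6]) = [ - 6,-4.99,-1, 0, 1/2,2, 2,4,5, 7 ] 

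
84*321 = 26964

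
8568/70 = 612/5 = 122.40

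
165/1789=165/1789 = 0.09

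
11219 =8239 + 2980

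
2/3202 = 1/1601= 0.00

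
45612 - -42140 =87752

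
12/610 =6/305 = 0.02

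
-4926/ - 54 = 91 + 2/9= 91.22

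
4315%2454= 1861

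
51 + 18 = 69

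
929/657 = 1 + 272/657 = 1.41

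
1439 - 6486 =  - 5047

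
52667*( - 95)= - 5003365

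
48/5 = 48/5 = 9.60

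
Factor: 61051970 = 2^1*5^1*7^1 * 619^1*1409^1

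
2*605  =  1210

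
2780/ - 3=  - 927 + 1/3 = - 926.67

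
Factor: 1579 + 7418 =8997 = 3^1*2999^1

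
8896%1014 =784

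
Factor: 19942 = 2^1*13^2*59^1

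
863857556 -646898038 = 216959518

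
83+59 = 142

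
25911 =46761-20850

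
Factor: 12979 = 12979^1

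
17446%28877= 17446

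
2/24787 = 2/24787 =0.00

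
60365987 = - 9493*( - 6359 ) 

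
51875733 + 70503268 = 122379001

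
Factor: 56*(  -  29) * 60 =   -  97440 = - 2^5*3^1*5^1*7^1*29^1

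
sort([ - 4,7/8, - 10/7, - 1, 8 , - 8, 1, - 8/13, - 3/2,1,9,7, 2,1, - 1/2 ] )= [-8, - 4, - 3/2, - 10/7, - 1,-8/13, - 1/2,7/8,  1, 1, 1, 2, 7, 8,9] 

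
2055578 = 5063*406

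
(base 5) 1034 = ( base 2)10010000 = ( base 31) 4K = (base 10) 144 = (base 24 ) 60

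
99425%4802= 3385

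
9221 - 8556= 665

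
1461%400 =261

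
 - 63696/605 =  - 106 + 434/605 = - 105.28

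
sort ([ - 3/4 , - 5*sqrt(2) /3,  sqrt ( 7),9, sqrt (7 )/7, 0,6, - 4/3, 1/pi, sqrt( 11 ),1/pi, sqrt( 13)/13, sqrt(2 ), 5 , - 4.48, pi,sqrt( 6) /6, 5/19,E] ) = [ - 4.48, - 5*sqrt(2)/3, - 4/3,  -  3/4, 0,  5/19,  sqrt( 13 )/13, 1/pi , 1/pi,sqrt( 7) /7, sqrt( 6 )/6, sqrt ( 2),  sqrt(7), E, pi, sqrt(11),  5,6, 9]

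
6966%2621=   1724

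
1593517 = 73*21829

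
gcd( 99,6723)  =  9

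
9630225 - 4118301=5511924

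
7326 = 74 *99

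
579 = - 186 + 765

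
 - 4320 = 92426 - 96746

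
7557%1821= 273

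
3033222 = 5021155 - 1987933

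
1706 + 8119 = 9825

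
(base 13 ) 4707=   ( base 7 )41043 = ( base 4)2123322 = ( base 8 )23372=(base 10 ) 9978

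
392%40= 32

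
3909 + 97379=101288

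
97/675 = 97/675 = 0.14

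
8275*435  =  3599625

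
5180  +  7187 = 12367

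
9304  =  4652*2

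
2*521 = 1042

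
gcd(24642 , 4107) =4107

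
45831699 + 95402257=141233956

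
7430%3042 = 1346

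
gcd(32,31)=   1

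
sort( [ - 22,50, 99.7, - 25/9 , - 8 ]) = [ - 22, - 8,- 25/9,50, 99.7]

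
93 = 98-5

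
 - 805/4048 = -1 + 141/176  =  -0.20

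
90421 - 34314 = 56107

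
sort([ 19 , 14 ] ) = [ 14, 19] 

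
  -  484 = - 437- 47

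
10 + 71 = 81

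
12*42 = 504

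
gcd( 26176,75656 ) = 8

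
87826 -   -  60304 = 148130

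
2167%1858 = 309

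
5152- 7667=-2515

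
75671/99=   764 + 35/99 = 764.35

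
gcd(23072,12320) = 224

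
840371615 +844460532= 1684832147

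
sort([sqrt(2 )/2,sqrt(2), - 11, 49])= [ - 11, sqrt(2) /2, sqrt(2 ), 49]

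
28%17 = 11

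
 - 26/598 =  - 1 + 22/23 =- 0.04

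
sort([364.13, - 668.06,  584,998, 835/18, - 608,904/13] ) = [- 668.06,  -  608,835/18,904/13, 364.13,584, 998] 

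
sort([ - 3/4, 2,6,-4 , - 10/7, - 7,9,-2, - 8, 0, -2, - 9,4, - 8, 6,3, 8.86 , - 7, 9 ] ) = [ - 9, - 8,- 8, - 7,-7, - 4,- 2  , - 2, - 10/7, - 3/4, 0,  2, 3,  4, 6, 6, 8.86, 9,  9]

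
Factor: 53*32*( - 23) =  - 2^5  *  23^1 *53^1 = -39008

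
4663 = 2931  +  1732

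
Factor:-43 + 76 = 3^1*11^1 = 33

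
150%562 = 150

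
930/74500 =93/7450 = 0.01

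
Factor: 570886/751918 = 719/947 = 719^1 * 947^ (- 1 )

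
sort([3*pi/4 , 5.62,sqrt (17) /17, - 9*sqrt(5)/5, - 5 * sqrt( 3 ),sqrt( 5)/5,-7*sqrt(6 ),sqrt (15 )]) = [ - 7*sqrt(6 ), - 5*sqrt( 3 ) ,- 9*sqrt(5) /5, sqrt( 17 ) /17,sqrt (5 )/5, 3  *pi/4,sqrt( 15 ),5.62]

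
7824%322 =96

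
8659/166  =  8659/166 = 52.16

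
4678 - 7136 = -2458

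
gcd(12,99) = 3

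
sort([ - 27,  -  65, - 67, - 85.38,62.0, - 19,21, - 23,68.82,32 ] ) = [ - 85.38,  -  67, - 65, - 27,-23,-19,21 , 32,62.0,68.82]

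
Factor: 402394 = 2^1*43^1 * 4679^1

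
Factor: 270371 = 270371^1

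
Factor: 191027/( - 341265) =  - 3^ (- 1 )*5^(- 1) * 22751^( - 1)*191027^1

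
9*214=1926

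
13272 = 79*168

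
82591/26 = 82591/26 = 3176.58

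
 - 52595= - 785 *67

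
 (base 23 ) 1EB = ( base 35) OM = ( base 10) 862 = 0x35e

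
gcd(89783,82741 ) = 1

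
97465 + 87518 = 184983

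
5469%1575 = 744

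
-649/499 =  - 649/499= - 1.30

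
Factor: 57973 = 57973^1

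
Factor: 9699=3^1* 53^1 * 61^1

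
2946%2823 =123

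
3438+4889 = 8327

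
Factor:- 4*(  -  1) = 2^2 =4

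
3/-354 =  - 1/118 =- 0.01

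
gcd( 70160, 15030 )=10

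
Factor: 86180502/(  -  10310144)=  - 2^( - 8)*3^1 * 13^ ( - 1 ) * 1549^( - 1 ) *1823^1*7879^1= -43090251/5155072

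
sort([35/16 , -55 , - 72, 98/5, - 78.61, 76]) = [ - 78.61, - 72, - 55, 35/16, 98/5, 76]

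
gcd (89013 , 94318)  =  1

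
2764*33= 91212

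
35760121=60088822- 24328701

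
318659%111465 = 95729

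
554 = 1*554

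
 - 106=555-661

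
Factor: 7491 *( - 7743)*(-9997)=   3^2*11^1 * 13^1*29^1*89^1*227^1 * 769^1 = 579854121561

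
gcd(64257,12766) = 1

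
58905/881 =58905/881 = 66.86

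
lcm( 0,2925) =0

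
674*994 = 669956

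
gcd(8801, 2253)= 1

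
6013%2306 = 1401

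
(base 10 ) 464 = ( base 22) L2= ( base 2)111010000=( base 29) G0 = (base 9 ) 565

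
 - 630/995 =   -  1+73/199= - 0.63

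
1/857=1/857=0.00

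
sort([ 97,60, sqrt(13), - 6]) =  [ - 6,sqrt( 13), 60,97]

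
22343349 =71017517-48674168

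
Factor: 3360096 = 2^5 * 3^3*3889^1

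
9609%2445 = 2274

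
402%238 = 164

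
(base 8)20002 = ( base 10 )8194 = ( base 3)102020111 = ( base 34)730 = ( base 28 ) aci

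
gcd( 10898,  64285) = 1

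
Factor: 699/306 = 2^(  -  1)*3^( - 1)*17^(  -  1)*233^1=233/102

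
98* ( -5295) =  - 518910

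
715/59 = 715/59 =12.12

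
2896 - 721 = 2175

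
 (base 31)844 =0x1E88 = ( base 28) 9r4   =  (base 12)4634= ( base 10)7816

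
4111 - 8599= - 4488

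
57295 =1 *57295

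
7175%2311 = 242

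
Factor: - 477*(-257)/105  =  3^1*5^( - 1)*7^( - 1)*53^1*257^1 = 40863/35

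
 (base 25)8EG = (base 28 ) 6NI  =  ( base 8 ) 12366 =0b1010011110110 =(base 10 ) 5366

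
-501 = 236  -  737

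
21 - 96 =-75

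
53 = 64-11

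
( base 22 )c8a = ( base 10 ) 5994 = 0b1011101101010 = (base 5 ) 142434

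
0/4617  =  0 = 0.00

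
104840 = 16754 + 88086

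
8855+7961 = 16816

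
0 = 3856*0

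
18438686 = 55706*331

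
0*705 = 0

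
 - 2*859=-1718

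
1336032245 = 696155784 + 639876461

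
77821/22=77821/22=3537.32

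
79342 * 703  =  55777426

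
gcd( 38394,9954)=1422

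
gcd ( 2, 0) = 2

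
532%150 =82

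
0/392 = 0 =0.00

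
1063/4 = 1063/4 = 265.75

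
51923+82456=134379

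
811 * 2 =1622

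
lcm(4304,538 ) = 4304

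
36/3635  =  36/3635=0.01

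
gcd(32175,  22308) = 429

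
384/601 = 384/601 = 0.64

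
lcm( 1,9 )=9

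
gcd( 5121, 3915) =9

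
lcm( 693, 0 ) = 0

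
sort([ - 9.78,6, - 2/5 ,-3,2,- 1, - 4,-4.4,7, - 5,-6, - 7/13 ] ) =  [ - 9.78, - 6, - 5, - 4.4, - 4,  -  3,  -  1, - 7/13, - 2/5, 2, 6, 7 ] 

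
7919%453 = 218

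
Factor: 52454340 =2^2*3^2 * 5^1*83^1*3511^1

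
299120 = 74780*4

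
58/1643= 58/1643= 0.04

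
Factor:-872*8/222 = -3488/111  =  -2^5*3^( - 1 )* 37^( - 1) * 109^1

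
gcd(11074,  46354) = 98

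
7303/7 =7303/7 = 1043.29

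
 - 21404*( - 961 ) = 20569244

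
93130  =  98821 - 5691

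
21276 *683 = 14531508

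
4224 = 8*528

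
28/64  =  7/16 = 0.44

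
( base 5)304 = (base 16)4F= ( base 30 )2j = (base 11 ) 72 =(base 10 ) 79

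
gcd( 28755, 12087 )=9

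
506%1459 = 506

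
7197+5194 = 12391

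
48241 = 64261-16020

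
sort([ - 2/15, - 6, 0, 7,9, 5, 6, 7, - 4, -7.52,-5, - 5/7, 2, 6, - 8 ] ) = [-8, - 7.52, - 6, - 5, - 4 , - 5/7, - 2/15,0,2 , 5, 6, 6,7,7, 9 ] 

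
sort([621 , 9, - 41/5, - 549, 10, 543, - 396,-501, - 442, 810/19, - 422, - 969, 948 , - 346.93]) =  [ - 969,  -  549, - 501, - 442 , - 422, - 396, - 346.93, - 41/5, 9,10, 810/19,543,621  ,  948]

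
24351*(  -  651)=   -  15852501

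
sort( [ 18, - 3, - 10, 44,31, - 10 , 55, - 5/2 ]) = [ - 10, - 10 , - 3, - 5/2,  18, 31, 44,55]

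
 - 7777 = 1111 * ( - 7)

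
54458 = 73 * 746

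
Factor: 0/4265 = 0^1 = 0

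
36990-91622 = - 54632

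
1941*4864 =9441024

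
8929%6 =1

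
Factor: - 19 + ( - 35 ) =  - 54 = - 2^1 * 3^3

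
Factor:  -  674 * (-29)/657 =2^1 * 3^(-2)*29^1 * 73^ ( - 1 )*337^1 = 19546/657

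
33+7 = 40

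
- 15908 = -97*164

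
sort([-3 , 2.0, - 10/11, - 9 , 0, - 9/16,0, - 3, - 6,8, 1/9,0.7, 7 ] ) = [ - 9, - 6 ,- 3 , - 3,- 10/11 , - 9/16, 0,0,1/9,0.7,2.0,7, 8] 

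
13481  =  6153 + 7328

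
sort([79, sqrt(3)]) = [sqrt( 3),79] 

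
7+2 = 9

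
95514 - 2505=93009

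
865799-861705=4094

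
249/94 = 2 + 61/94  =  2.65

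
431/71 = 431/71 = 6.07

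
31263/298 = 31263/298 = 104.91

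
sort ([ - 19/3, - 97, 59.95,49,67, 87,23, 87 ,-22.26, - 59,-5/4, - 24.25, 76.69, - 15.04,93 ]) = [ - 97,  -  59,-24.25,-22.26, - 15.04,-19/3, - 5/4, 23, 49, 59.95, 67  ,  76.69,  87, 87, 93] 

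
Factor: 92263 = 257^1* 359^1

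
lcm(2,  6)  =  6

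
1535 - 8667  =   - 7132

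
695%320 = 55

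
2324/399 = 5 + 47/57 = 5.82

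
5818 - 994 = 4824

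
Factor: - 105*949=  - 3^1*5^1 * 7^1*13^1*73^1=- 99645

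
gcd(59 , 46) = 1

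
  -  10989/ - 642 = 3663/214 = 17.12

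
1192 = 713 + 479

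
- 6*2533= - 15198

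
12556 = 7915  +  4641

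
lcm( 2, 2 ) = 2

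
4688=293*16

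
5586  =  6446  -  860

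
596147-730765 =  - 134618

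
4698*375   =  1761750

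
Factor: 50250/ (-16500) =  -67/22 = - 2^( - 1 )*  11^ ( - 1)*67^1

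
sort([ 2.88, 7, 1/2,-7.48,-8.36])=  [-8.36,  -  7.48, 1/2,2.88,7]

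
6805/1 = 6805 = 6805.00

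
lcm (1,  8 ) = 8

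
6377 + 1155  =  7532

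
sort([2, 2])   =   [ 2, 2] 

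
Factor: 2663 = 2663^1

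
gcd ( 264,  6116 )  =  44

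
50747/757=50747/757 = 67.04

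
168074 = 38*4423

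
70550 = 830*85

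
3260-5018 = -1758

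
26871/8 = 26871/8 = 3358.88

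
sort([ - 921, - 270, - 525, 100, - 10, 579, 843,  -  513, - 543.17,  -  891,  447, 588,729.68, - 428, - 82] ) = [ - 921, - 891,-543.17,  -  525, - 513, - 428, - 270, - 82, - 10,100,447,  579, 588, 729.68, 843 ]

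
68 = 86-18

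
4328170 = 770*5621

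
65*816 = 53040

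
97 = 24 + 73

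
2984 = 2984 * 1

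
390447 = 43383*9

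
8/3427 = 8/3427 = 0.00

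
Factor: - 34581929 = -89^1*337^1*1153^1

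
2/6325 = 2/6325 = 0.00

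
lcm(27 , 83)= 2241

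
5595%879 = 321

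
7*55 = 385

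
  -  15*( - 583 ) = 8745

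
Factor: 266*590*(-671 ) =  - 105306740 = -2^2*5^1*7^1*11^1*19^1*59^1*61^1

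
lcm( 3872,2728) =120032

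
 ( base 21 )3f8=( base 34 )1EE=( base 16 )66e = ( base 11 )1267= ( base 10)1646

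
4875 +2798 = 7673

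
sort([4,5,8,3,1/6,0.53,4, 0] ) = [0,1/6,0.53,  3,4,4,5,8 ] 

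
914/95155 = 914/95155 = 0.01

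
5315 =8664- 3349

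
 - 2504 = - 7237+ 4733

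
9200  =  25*368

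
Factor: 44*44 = 1936 = 2^4*11^2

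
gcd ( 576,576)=576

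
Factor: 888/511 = 2^3 * 3^1 * 7^( - 1) * 37^1 * 73^( - 1 ) 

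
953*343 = 326879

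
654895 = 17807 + 637088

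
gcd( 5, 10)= 5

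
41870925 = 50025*837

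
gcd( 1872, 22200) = 24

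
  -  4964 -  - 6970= 2006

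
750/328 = 375/164 = 2.29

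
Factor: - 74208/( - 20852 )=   2^3*3^1*13^( - 1) * 401^(-1)*773^1 = 18552/5213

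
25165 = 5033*5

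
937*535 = 501295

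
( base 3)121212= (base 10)455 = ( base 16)1C7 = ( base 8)707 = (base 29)fk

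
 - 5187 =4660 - 9847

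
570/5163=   190/1721 = 0.11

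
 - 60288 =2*( - 30144)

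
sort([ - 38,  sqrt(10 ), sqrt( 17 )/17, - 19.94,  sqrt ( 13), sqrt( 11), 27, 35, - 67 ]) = [ - 67, - 38, - 19.94,  sqrt( 17 )/17, sqrt(10), sqrt(11), sqrt( 13), 27,35 ] 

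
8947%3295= 2357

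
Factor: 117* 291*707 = 24071229 = 3^3*7^1*13^1*97^1*101^1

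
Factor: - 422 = - 2^1 *211^1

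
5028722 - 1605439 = 3423283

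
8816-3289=5527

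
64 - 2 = 62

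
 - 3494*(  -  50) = 174700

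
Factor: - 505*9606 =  - 2^1 *3^1*5^1* 101^1*1601^1 = - 4851030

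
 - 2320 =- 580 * 4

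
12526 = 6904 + 5622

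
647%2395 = 647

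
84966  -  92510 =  - 7544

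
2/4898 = 1/2449 = 0.00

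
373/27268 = 373/27268=0.01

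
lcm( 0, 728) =0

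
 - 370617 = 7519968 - 7890585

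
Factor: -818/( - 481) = 2^1*13^( - 1)*37^ (  -  1 )*409^1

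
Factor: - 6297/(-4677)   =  1559^(  -  1) * 2099^1  =  2099/1559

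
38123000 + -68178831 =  - 30055831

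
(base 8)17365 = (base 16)1ef5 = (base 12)4705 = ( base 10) 7925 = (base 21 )hk8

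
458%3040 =458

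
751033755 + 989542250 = 1740576005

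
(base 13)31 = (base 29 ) 1B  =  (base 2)101000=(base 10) 40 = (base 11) 37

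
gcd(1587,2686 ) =1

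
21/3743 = 21/3743 = 0.01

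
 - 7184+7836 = 652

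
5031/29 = 5031/29= 173.48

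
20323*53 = 1077119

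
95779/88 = 95779/88 = 1088.40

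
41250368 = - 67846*( - 608)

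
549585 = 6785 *81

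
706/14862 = 353/7431  =  0.05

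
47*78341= 3682027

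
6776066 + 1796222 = 8572288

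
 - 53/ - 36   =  1 + 17/36 =1.47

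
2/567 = 2/567 = 0.00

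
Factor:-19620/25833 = -60/79 = -2^2*3^1*  5^1 * 79^(-1 ) 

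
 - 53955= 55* (  -  981)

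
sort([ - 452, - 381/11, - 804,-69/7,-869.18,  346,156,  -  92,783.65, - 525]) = [ - 869.18, - 804, - 525, - 452, -92,-381/11,  -  69/7,156,  346,783.65 ] 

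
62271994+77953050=140225044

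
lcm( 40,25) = 200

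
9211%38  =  15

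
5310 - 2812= 2498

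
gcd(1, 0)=1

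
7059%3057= 945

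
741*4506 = 3338946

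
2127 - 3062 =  - 935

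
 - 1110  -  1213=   -  2323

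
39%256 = 39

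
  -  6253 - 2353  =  - 8606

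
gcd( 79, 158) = 79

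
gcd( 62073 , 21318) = 627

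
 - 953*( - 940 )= 895820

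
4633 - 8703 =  - 4070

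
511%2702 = 511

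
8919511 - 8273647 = 645864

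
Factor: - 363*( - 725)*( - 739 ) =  - 3^1*5^2*11^2*29^1 * 739^1  =  - 194486325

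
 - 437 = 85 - 522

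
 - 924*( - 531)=490644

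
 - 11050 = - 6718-4332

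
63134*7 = 441938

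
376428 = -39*( - 9652)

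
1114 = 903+211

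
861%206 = 37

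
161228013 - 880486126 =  - 719258113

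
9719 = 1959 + 7760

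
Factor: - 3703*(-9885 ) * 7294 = 266990706570= 2^1*3^1 * 5^1*7^2*23^2* 521^1*659^1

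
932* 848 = 790336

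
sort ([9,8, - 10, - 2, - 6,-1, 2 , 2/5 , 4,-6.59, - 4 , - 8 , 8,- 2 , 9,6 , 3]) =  [ - 10, - 8, - 6.59, - 6,-4, - 2, - 2, -1, 2/5, 2, 3,4, 6, 8, 8,9,9 ] 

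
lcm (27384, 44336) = 931056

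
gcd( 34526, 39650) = 122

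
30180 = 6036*5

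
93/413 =93/413 = 0.23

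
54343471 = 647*83993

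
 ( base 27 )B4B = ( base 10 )8138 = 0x1FCA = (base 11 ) 6129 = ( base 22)GHK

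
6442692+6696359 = 13139051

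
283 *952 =269416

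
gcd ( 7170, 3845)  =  5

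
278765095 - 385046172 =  - 106281077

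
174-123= 51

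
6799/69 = 6799/69= 98.54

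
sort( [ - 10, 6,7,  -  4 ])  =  [ - 10, - 4, 6,7] 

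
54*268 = 14472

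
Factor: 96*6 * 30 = 17280=2^7 * 3^3 *5^1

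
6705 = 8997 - 2292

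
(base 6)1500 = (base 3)112200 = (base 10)396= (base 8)614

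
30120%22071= 8049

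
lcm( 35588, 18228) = 747348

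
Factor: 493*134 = 2^1*17^1*29^1*67^1 = 66062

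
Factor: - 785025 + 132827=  - 2^1*326099^1 = - 652198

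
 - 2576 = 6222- 8798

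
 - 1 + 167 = 166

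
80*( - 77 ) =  -6160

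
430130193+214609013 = 644739206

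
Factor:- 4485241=-109^1*41149^1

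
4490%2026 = 438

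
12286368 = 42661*288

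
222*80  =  17760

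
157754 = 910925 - 753171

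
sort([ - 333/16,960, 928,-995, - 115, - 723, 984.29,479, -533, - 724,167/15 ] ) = [ - 995 , - 724,-723,-533, - 115, - 333/16,167/15,479 , 928,960,984.29]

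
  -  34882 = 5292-40174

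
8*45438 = 363504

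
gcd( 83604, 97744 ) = 4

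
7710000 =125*61680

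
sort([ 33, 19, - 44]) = [ - 44, 19,33 ]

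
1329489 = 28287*47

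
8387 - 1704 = 6683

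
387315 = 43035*9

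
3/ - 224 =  - 3/224 = - 0.01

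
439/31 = 439/31 = 14.16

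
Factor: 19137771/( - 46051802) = -2^( - 1)*3^2*  23^1*31^ ( - 1 )*59^1*359^( - 1)*1567^1 * 2069^( - 1) 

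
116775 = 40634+76141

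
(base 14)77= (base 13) 81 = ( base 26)41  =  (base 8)151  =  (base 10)105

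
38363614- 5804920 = 32558694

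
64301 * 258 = 16589658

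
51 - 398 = - 347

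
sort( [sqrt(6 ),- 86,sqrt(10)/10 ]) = [ - 86, sqrt (10 )/10, sqrt(6 )] 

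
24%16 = 8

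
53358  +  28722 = 82080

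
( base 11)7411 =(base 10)9813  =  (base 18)1C53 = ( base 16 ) 2655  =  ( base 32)9IL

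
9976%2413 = 324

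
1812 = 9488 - 7676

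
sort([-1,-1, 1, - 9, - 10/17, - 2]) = [ - 9,-2,-1,-1, - 10/17, 1] 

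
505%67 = 36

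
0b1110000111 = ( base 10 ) 903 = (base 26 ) 18J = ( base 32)S7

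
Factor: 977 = 977^1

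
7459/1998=7459/1998 = 3.73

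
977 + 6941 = 7918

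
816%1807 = 816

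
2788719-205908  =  2582811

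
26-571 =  -545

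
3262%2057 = 1205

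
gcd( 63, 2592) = 9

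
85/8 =10 + 5/8 = 10.62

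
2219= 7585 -5366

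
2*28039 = 56078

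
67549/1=67549 = 67549.00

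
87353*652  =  56954156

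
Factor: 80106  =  2^1*3^1*13^2*79^1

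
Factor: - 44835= - 3^1*5^1*7^2 * 61^1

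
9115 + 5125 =14240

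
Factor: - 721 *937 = - 7^1*103^1*937^1 = - 675577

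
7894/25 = 7894/25 = 315.76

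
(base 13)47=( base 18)35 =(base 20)2j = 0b111011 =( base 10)59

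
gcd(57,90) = 3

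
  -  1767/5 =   -  1767/5 = - 353.40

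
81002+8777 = 89779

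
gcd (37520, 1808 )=16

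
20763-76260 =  - 55497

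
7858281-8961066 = -1102785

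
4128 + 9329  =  13457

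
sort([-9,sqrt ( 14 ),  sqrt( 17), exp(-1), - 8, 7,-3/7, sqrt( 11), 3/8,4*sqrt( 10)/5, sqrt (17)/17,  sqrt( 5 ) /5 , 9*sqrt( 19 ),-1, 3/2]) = [-9,-8, - 1,  -  3/7, sqrt(17 )/17,exp(-1),  3/8,  sqrt( 5)/5 , 3/2, 4*  sqrt( 10)/5,sqrt( 11 ), sqrt( 14),sqrt( 17),  7 , 9*sqrt (19) ] 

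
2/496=1/248 = 0.00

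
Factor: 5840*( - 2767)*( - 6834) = 2^5*3^1*5^1*17^1 * 67^1*73^1*2767^1 = 110432519520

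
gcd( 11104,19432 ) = 2776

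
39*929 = 36231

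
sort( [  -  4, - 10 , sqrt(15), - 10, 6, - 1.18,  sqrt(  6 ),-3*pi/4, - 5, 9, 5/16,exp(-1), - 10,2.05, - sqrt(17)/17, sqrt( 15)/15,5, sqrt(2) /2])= [ - 10 ,  -  10,  -  10,- 5, - 4, - 3 * pi/4, - 1.18,  -  sqrt(17)/17,  sqrt( 15)/15, 5/16,exp(  -  1), sqrt (2 )/2, 2.05,sqrt (6),sqrt(15 ),5,6,9 ]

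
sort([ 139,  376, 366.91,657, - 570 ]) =[ - 570, 139,366.91,376,657]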